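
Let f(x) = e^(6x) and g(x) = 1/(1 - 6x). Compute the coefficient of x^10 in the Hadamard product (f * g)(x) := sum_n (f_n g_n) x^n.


Expanding: f_k = 6^k/k! (from e^(6x)) and g_k = 6^k (from 1/(1 - 6x)). So the Hadamard coefficient (f * g)_k = 6^k 6^k / k! = (36)^k / k!.
For k = 10: 36^10/10! = 3656158440062976/3628800 = 176319369216/175.

176319369216/175


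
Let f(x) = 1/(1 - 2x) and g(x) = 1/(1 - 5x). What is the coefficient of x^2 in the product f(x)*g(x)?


The coefficient of x^n in f*g is the Cauchy product: sum_{k=0}^{n} a^k * b^(n-k).
With a=2, b=5, n=2:
sum_{k=0}^{2} 2^k * 5^(2-k)
= 39

39


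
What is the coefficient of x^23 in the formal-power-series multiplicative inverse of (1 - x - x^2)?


Let the inverse be f(x) = sum_{k>=0} a_k x^k. From f(x) * (1 - x - x^2) = 1 and matching coefficients:
 x^0: a_0 = 1.
 x^1: a_1 - a_0 = 0, so a_1 = 1.
 x^k (k >= 2): a_k - a_{k-1} - a_{k-2} = 0, i.e. a_k = a_{k-1} + a_{k-2}.
This is the Fibonacci-type recurrence shifted so that a_0 = a_1 = 1.
Iterating: a_0=1, a_1=1, a_2=2, a_3=3, a_4=5, a_5=8, a_6=13, a_7=21, a_8=34, a_9=55, ...
a_23 = 46368.

46368


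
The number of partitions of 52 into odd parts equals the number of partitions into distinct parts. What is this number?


Computing partitions of 52 into odd parts (1, 3, 5, ...):
Using the generating function prod_{k>=0} 1/(1-x^(2k+1)),
the count is 4582

4582


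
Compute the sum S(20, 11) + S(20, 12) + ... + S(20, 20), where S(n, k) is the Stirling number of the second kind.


By definition, S(n, k) counts partitions of an n-set into exactly k nonempty blocks.
Computing row n = 20 for k = 11..20:
S(20, k): 1900842429486, 411016633391, 61068660380, 6302524580, 452329200, 22350954, 741285, 15675, 190, 1
Sum = 2379705685142.

2379705685142


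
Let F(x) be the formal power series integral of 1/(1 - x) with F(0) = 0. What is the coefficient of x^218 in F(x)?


1/(1 - x) = sum_{k>=0} x^k. Integrating termwise and using F(0) = 0 gives
F(x) = sum_{k>=0} x^(k+1) / (k+1) = sum_{m>=1} x^m / m = -ln(1 - x).
So the coefficient of x^218 is 1/218 = 1/218.

1/218


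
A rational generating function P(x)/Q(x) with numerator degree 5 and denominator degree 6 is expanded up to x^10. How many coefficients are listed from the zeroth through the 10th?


Expanding up to x^10 gives the coefficients for x^0, x^1, ..., x^10.
That is 10 + 1 = 11 coefficients in total.

11


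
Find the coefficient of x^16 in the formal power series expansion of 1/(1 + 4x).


Write 1/(1 + c x) = 1/(1 - (-c) x) and apply the geometric-series identity
1/(1 - y) = sum_{k>=0} y^k to get 1/(1 + c x) = sum_{k>=0} (-c)^k x^k.
So the coefficient of x^k is (-c)^k = (-1)^k * c^k.
Here c = 4 and k = 16:
(-4)^16 = 1 * 4294967296 = 4294967296

4294967296


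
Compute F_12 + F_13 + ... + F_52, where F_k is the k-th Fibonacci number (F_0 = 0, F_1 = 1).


Use the identity sum_{k=0}^{N} F_k = F_{N+2} - 1 (which follows from F_{k+2} - F_{k+1} = F_k). Then
sum_{k=12}^{52} F_k = (F_{54} - 1) - (F_{13} - 1) = F_{54} - F_{13}.
Computing: F_{54} = 86267571272, F_{13} = 233, so
Sum = 86267571272 - 233 = 86267571039.

86267571039


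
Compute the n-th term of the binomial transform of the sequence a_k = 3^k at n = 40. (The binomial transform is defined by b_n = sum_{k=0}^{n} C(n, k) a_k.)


With a_k = 3^k, b_n = sum_{k=0}^{n} C(n, k) 3^k = (1 + 3)^n by the binomial theorem.
For n = 40: (1 + 3)^40 = 4^40 = 1208925819614629174706176.

1208925819614629174706176


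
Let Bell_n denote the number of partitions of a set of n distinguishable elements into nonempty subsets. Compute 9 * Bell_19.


Bell_19 can be computed from the Bell triangle or from Dobinski's identity Bell_n = (1/e) * sum_{k>=0} k^n / k!.
Computing Bell_19 = 5832742205057.
Then 9 * 5832742205057 = 52494679845513.

52494679845513


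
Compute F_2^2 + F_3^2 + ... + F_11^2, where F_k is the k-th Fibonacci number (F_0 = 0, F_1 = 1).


There is a standard identity sum_{k=0}^{N} F_k^2 = F_N * F_{N+1} (proved inductively from the telescoping relation F_k^2 = F_k F_{k+1} - F_{k-1} F_k). Then
sum_{k=2}^{11} F_k^2 = F_11 F_12 - F_1 F_2.
Computing: F_11 = 89, F_12 = 144, F_1 = 1, F_2 = 1.
Sum = 89 * 144 - 1 * 1 = 12815.

12815


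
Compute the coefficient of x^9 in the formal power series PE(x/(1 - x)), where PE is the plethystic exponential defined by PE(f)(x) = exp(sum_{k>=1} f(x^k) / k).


For f(x) = x/(1 - x) we have
sum_{k>=1} f(x^k) / k = sum_{k>=1} (1/k) * x^k / (1 - x^k) = sum_{k, m >= 1} x^(k m) / k,
which after exponentiating simplifies to
PE(x/(1 - x)) = prod_{k>=1} 1 / (1 - x^k).
This is the generating function for the partition function p(n), so the coefficient of x^9 is p(9).
Computing p(9) by dynamic programming over parts 1, 2, ..., 9: p(9) = 30.

30


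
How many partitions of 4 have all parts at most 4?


Using the generating function (1-x)^(-1)(1-x^2)^(-1)...(1-x^4)^(-1),
the coefficient of x^4 counts these restricted partitions.
Result = 5

5


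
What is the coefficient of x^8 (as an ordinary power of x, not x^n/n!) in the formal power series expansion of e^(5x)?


The exponential series is e^y = sum_{k>=0} y^k / k!. Substituting y = 5x gives
e^(5x) = sum_{k>=0} 5^k x^k / k!.
So the coefficient of x^n is a^n/n! with a = 5, n = 8:
5^8 / 8! = 390625/40320 = 78125/8064

78125/8064


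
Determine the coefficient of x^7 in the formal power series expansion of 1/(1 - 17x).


The geometric series identity gives 1/(1 - c x) = sum_{k>=0} c^k x^k, so the coefficient of x^k is c^k.
Here c = 17 and k = 7.
Computing: 17^7 = 410338673

410338673


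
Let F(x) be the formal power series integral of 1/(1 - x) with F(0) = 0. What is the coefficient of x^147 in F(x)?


1/(1 - x) = sum_{k>=0} x^k. Integrating termwise and using F(0) = 0 gives
F(x) = sum_{k>=0} x^(k+1) / (k+1) = sum_{m>=1} x^m / m = -ln(1 - x).
So the coefficient of x^147 is 1/147 = 1/147.

1/147


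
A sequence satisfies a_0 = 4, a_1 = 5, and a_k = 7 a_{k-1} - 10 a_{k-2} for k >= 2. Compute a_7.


The characteristic equation is t^2 - 7 t + 10 = 0, with roots r_1 = 5 and r_2 = 2 (so c_1 = r_1 + r_2, c_2 = -r_1 r_2 as required).
One can use the closed form a_n = A r_1^n + B r_2^n, but direct iteration is more reliable:
a_0 = 4, a_1 = 5, a_2 = -5, a_3 = -85, a_4 = -545, a_5 = -2965, a_6 = -15305, a_7 = -77485.
So a_7 = -77485.

-77485


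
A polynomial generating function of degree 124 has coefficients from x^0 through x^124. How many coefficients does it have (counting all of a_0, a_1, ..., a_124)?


A polynomial of degree 124 takes the form a_0 + a_1 x + ... + a_124 x^124.
The number of coefficients is 124 + 1 = 125.

125


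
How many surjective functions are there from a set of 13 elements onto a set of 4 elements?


By inclusion-exclusion on which target elements are missed, the number of surjections from an n-set onto a k-set is
surj(n, k) = sum_{j=0}^{k} (-1)^j C(k, j) (k - j)^n.
Equivalently surj(n, k) = k! * S(n, k), where S(n, k) is the Stirling number of the second kind.
For n = 13, k = 4:
S(13, 4) = 2532530, so
surj = 4! * 2532530 = 24 * 2532530 = 60780720.

60780720


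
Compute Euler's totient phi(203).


phi(n) counts integers in [1, n] coprime to n. Using the multiplicative formula phi(n) = n * prod_{p | n} (1 - 1/p):
203 = 7 * 29, so
phi(203) = 203 * (1 - 1/7) * (1 - 1/29) = 168.

168


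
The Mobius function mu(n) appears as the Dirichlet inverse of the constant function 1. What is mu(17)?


17 = 17 (all distinct primes).
mu(17) = (-1)^1 = -1

-1


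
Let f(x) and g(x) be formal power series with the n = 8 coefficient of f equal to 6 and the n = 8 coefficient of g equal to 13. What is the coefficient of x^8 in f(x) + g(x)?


Addition of formal power series is termwise.
The coefficient of x^8 in f + g = 6 + 13
= 19

19


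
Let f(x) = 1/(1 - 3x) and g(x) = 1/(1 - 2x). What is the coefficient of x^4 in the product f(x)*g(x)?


The coefficient of x^n in f*g is the Cauchy product: sum_{k=0}^{n} a^k * b^(n-k).
With a=3, b=2, n=4:
sum_{k=0}^{4} 3^k * 2^(4-k)
= 211

211


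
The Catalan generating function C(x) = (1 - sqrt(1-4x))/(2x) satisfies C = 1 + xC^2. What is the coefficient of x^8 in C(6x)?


Substituting x -> 6x scales the n-th coefficient by 6^n, so [x^8] C(6x) = 6^8 * C_8.
C_8 = C(2*8, 8)/(9) = 12870/9 = 1430.
So 6^8 * 1430 = 1679616 * 1430 = 2401850880.

2401850880


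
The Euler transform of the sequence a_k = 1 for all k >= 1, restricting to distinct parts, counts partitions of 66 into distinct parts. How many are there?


Partitions of 66 into distinct parts can be computed via generating function.
Product (1+x)(1+x^2)(1+x^3)...
The coefficient of x^66 = 20132

20132


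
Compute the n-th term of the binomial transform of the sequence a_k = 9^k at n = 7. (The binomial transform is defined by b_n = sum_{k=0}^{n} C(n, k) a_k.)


With a_k = 9^k, b_n = sum_{k=0}^{n} C(n, k) 9^k = (1 + 9)^n by the binomial theorem.
For n = 7: (1 + 9)^7 = 10^7 = 10000000.

10000000


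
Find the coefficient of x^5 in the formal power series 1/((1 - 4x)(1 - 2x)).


By partial fractions or Cauchy convolution:
The coefficient equals sum_{k=0}^{5} 4^k * 2^(5-k).
= 2016

2016


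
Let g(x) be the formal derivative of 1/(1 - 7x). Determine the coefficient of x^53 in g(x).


Differentiate termwise: d/dx sum_{k>=0} 7^k x^k = sum_{k>=1} k 7^k x^(k-1) = sum_{j>=0} (j+1) 7^(j+1) x^j.
Equivalently, d/dx [1/(1 - 7x)] = 7/(1 - 7x)^2.
For j = 53: 54 * 7^54 = 54 * 4318114567396436564035293097707728087552248849 = 233178186639407574457905827276217316727821437846.

233178186639407574457905827276217316727821437846


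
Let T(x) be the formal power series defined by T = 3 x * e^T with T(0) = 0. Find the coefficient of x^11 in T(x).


Apply the Lagrange inversion formula: if T = 3 x * phi(T) with phi(t) = e^t, then
[x^n] T = 3^n * (1/n) [t^(n-1)] phi(t)^n = 3^n * (1/n) [t^(n-1)] e^(n t) = 3^n * (1/n) * n^(n-1) / (n-1)! = 3^n * n^(n-1) / n!.
When c = 1 this is the Cayley count of rooted labeled trees on n vertices, divided by n!.
For n = 11: 3^11 * 11^10 / 11! = 177147 * 25937424601/39916800 = 5156831600217/44800.

5156831600217/44800


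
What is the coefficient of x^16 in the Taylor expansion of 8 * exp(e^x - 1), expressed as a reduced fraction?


exp(e^x - 1) = sum_{k>=0} Bell_k x^k / k!, where Bell_k is the k-th Bell number.
So the coefficient of x^16 is 8 * Bell_16 / 16!.
Computing: Bell_16 = 10480142147 and 16! = 20922789888000, giving
8 * 10480142147/20922789888000 = 10480142147/2615348736000.

10480142147/2615348736000


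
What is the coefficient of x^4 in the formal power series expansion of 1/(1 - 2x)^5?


The general identity 1/(1 - c x)^r = sum_{k>=0} c^k C(k + r - 1, r - 1) x^k follows by substituting y = c x into 1/(1 - y)^r = sum_{k>=0} C(k + r - 1, r - 1) y^k.
For c = 2, r = 5, k = 4:
2^4 * C(8, 4) = 16 * 70 = 1120.

1120


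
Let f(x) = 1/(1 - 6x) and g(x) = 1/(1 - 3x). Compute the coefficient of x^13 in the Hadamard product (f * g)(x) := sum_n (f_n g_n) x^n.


f has coefficients f_k = 6^k and g has coefficients g_k = 3^k, so the Hadamard product has coefficient (f*g)_k = 6^k * 3^k = 18^k.
For k = 13: 18^13 = 20822964865671168.

20822964865671168


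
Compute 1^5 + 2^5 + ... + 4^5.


This power sum has a closed form given by Faulhaber's formula
sum_{k=1}^{m} k^p = (1 / (p + 1)) * sum_{j=0}^{p} C(p + 1, j) B_j m^(p + 1 - j),
but for small m direct computation is fastest:
1 + 32 + 243 + 1024 = 1300.

1300


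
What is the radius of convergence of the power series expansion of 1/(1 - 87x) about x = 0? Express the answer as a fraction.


Expanding 1/(1 - 87x) = sum_{k>=0} 87^k x^k, the series converges when |87x| < 1, i.e., |x| < 1/87.
So the radius of convergence is 1/87 = 1/87.

1/87


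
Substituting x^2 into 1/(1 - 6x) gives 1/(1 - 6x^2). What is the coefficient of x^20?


The coefficient of x^(2m) in 1/(1 - 6x^2) is 6^m.
With n = 20 = 2*10, the coefficient is 6^10 = 60466176.

60466176


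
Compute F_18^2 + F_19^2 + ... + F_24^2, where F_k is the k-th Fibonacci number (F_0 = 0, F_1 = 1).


There is a standard identity sum_{k=0}^{N} F_k^2 = F_N * F_{N+1} (proved inductively from the telescoping relation F_k^2 = F_k F_{k+1} - F_{k-1} F_k). Then
sum_{k=18}^{24} F_k^2 = F_24 F_25 - F_17 F_18.
Computing: F_24 = 46368, F_25 = 75025, F_17 = 1597, F_18 = 2584.
Sum = 46368 * 75025 - 1597 * 2584 = 3474632552.

3474632552


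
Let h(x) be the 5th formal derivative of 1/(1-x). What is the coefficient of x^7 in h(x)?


Differentiating 5 times: d^5/dx^5 [1/(1-x)] = 5!/(1-x)^6.
The expansion 1/(1-x)^6 = sum_{k>=0} C(k+5, 5) x^k, so the coefficient of x^n in 5!/(1-x)^6 is 5! * C(n+5, 5).
For n = 7: 120 * C(12, 5) = 120 * 792 = 95040

95040


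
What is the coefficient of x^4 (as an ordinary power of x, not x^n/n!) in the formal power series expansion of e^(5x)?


The exponential series is e^y = sum_{k>=0} y^k / k!. Substituting y = 5x gives
e^(5x) = sum_{k>=0} 5^k x^k / k!.
So the coefficient of x^n is a^n/n! with a = 5, n = 4:
5^4 / 4! = 625/24 = 625/24

625/24


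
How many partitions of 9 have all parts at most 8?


Using the generating function (1-x)^(-1)(1-x^2)^(-1)...(1-x^8)^(-1),
the coefficient of x^9 counts these restricted partitions.
Result = 29

29


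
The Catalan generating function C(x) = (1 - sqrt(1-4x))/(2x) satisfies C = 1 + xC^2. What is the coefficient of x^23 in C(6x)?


Substituting x -> 6x scales the n-th coefficient by 6^n, so [x^23] C(6x) = 6^23 * C_23.
C_23 = C(2*23, 23)/(24) = 8233430727600/24 = 343059613650.
So 6^23 * 343059613650 = 789730223053602816 * 343059613650 = 270924545208497305297512038400.

270924545208497305297512038400


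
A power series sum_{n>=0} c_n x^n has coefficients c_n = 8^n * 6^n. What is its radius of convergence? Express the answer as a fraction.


By the root test (Cauchy-Hadamard), the radius is R = 1 / limsup_n |c_n|^(1/n).
Here |c_n|^(1/n) = (8^n * 6^n)^(1/n) = 8 * 6 = 48 for all n.
So R = 1/48 = 1/48.

1/48


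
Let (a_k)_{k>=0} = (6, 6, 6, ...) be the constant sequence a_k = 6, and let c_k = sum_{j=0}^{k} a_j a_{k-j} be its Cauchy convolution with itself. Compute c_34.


Since a_j = 6 for all j >= 0, the convolution sum becomes
c_k = sum_{j=0}^{k} 6 * 6 = 36 * (k + 1).
Equivalently, the generating function of (a_k) is 6/(1 - x) and its square is 36/(1 - x)^2 = sum_{k>=0} 36(k + 1) x^k.
For k = 34: 36 * 35 = 1260.

1260


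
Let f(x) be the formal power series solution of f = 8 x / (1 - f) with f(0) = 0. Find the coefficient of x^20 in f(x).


Apply Lagrange inversion: f = 8 x * phi(f) with phi(t) = 1/(1 - t), so
[x^n] f = 8^n * (1/n) [t^(n-1)] phi(t)^n = 8^n * (1/n) [t^(n-1)] (1 - t)^(-n) = 8^n * (1/n) C(2n - 2, n - 1) = 8^n * C_{n-1}.
For n = 20: C_19 = C(38, 19) / 20 = 35345263800/20 = 1767263190.
With the 8^20 = 1152921504606846976 factor, the coefficient is 1152921504606846976 * 1767263190 = 2037515736051096082647613440.

2037515736051096082647613440


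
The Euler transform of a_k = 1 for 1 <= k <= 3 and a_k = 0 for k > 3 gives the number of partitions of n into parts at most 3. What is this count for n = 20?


Partitions of 20 into parts at most 3:
Using generating function (1-x)^(-1)(1-x^2)^(-1)(1-x^3)^(-1),
the coefficient of x^20 = 44

44


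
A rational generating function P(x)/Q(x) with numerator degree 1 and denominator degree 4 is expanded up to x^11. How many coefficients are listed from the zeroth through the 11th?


Expanding up to x^11 gives the coefficients for x^0, x^1, ..., x^11.
That is 11 + 1 = 12 coefficients in total.

12


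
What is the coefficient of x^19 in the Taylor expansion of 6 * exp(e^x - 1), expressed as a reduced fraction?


exp(e^x - 1) = sum_{k>=0} Bell_k x^k / k!, where Bell_k is the k-th Bell number.
So the coefficient of x^19 is 6 * Bell_19 / 19!.
Computing: Bell_19 = 5832742205057 and 19! = 121645100408832000, giving
6 * 5832742205057/121645100408832000 = 5832742205057/20274183401472000.

5832742205057/20274183401472000


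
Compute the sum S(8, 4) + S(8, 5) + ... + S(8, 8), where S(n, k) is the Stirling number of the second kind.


By definition, S(n, k) counts partitions of an n-set into exactly k nonempty blocks.
Computing row n = 8 for k = 4..8:
S(8, k): 1701, 1050, 266, 28, 1
Sum = 3046.

3046


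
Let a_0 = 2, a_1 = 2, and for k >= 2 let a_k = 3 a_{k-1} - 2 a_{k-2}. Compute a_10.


Iterating the recurrence forward:
a_0 = 2
a_1 = 2
a_2 = 3*2 - 2*2 = 2
a_3 = 3*2 - 2*2 = 2
a_4 = 3*2 - 2*2 = 2
a_5 = 3*2 - 2*2 = 2
a_6 = 3*2 - 2*2 = 2
a_7 = 3*2 - 2*2 = 2
a_8 = 3*2 - 2*2 = 2
a_9 = 3*2 - 2*2 = 2
a_10 = 3*2 - 2*2 = 2
So a_10 = 2.

2


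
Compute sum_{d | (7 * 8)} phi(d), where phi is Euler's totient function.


First, 7 * 8 = 56. One classical identity is sum_{d | n} phi(d) = n (each k in [1, n] has a unique gcd with n, and among the k's with gcd(k, n) = n/d there are phi(d) of them). So the sum equals 56. We also verify directly:
Divisors of 56: 1, 2, 4, 7, 8, 14, 28, 56.
phi values: 1, 1, 2, 6, 4, 6, 12, 24.
Sum = 56.

56


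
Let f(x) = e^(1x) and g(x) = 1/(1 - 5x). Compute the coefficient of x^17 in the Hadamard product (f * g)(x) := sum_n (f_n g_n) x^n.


Expanding: f_k = 1^k/k! (from e^(1x)) and g_k = 5^k (from 1/(1 - 5x)). So the Hadamard coefficient (f * g)_k = 1^k 5^k / k! = (5)^k / k!.
For k = 17: 5^17/17! = 762939453125/355687428096000 = 6103515625/2845499424768.

6103515625/2845499424768


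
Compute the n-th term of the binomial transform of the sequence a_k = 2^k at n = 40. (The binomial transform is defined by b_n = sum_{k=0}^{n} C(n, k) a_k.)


With a_k = 2^k, b_n = sum_{k=0}^{n} C(n, k) 2^k = (1 + 2)^n by the binomial theorem.
For n = 40: (1 + 2)^40 = 3^40 = 12157665459056928801.

12157665459056928801


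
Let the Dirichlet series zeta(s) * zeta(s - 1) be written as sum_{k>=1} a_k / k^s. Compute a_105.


Convolution gives a_k = sum_{d | k} d * 1 = sum_{d | k} d = sigma(k), the sum of positive divisors of k.
For k = 105, the divisors are 1, 3, 5, 7, 15, 21, 35, 105, so
sigma(105) = 1 + 3 + 5 + 7 + 15 + 21 + 35 + 105 = 192.

192


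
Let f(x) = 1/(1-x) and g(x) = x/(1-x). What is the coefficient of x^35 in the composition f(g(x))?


First simplify the composition: f(g(x)) = 1/(1 - x/(1-x)) = (1-x)/((1-x) - x) = (1-x)/(1-2x).
Now extract the coefficient. Write (1-x)/(1-2x) = 1/(1-2x) - x/(1-2x).
The coefficient of x^n in 1/(1-2x) is 2^n, and in x/(1-2x) is 2^(n-1) (for n >= 1).
So the coefficient of x^35 is 2^35 - 2^34 = 34359738368 - 17179869184 = 17179869184.

17179869184


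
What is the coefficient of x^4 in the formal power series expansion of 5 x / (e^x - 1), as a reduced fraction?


The exponential generating function for Bernoulli numbers is
x / (e^x - 1) = sum_{k>=0} B_k x^k / k!.
So the coefficient of x^4 in 5 x / (e^x - 1) is 5 B_4 / 4!.
Computing: B_4 = -1/30, 4! = 24, giving
5 * -1/30 / 24 = -1/144.

-1/144


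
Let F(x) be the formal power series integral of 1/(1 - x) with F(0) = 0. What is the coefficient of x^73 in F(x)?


1/(1 - x) = sum_{k>=0} x^k. Integrating termwise and using F(0) = 0 gives
F(x) = sum_{k>=0} x^(k+1) / (k+1) = sum_{m>=1} x^m / m = -ln(1 - x).
So the coefficient of x^73 is 1/73 = 1/73.

1/73


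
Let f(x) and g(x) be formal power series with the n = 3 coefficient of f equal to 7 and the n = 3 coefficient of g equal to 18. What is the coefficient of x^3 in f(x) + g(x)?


Addition of formal power series is termwise.
The coefficient of x^3 in f + g = 7 + 18
= 25

25


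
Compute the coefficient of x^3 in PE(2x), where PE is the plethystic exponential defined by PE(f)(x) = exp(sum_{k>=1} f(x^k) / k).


With f(x) = 2x, the exponent is sum_{k>=1} 2 x^k / k = 2 * (-ln(1 - x)). Exponentiating:
PE(2x) = exp(-2 ln(1 - x)) = 1/(1 - x)^2.
By the negative binomial expansion, [x^n] 1/(1 - x)^2 = C(n + 1, 1).
For n = 3: C(4, 1) = 4.

4


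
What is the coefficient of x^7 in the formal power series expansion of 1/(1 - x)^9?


The negative binomial / multiset identity is
1/(1 - x)^r = sum_{k>=0} C(k + r - 1, r - 1) x^k.
Here r = 9 and k = 7, so the coefficient is
C(7 + 8, 8) = C(15, 8)
= 6435

6435


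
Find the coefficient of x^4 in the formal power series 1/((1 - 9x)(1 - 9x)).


By partial fractions or Cauchy convolution:
The coefficient equals sum_{k=0}^{4} 9^k * 9^(4-k).
= 32805

32805


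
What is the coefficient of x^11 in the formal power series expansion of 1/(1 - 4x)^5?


The general identity 1/(1 - c x)^r = sum_{k>=0} c^k C(k + r - 1, r - 1) x^k follows by substituting y = c x into 1/(1 - y)^r = sum_{k>=0} C(k + r - 1, r - 1) y^k.
For c = 4, r = 5, k = 11:
4^11 * C(15, 4) = 4194304 * 1365 = 5725224960.

5725224960


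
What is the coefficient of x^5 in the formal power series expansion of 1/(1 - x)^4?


The expansion 1/(1 - x)^r = sum_{k>=0} C(k + r - 1, r - 1) x^k follows from the multiset / negative-binomial theorem (or from repeated differentiation of the geometric series).
For r = 4 and k = 5:
C(8, 3) = 40320 / (6 * 120) = 56.

56


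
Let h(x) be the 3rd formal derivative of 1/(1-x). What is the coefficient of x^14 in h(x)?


Differentiating 3 times: d^3/dx^3 [1/(1-x)] = 3!/(1-x)^4.
The expansion 1/(1-x)^4 = sum_{k>=0} C(k+3, 3) x^k, so the coefficient of x^n in 3!/(1-x)^4 is 3! * C(n+3, 3).
For n = 14: 6 * C(17, 3) = 6 * 680 = 4080

4080


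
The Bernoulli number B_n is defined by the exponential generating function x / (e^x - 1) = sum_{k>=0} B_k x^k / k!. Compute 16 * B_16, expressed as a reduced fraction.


Bernoulli numbers can also be computed recursively via B_0 = 1 and sum_{j=0}^{m} C(m+1, j) B_j = 0 for m >= 1. Odd-index Bernoulli numbers vanish for k >= 3.
Computing B_16 = -3617/510, so 16 * B_16 = 16 * -3617/510 = -28936/255.

-28936/255


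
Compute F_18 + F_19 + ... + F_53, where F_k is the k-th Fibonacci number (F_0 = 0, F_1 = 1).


Use the identity sum_{k=0}^{N} F_k = F_{N+2} - 1 (which follows from F_{k+2} - F_{k+1} = F_k). Then
sum_{k=18}^{53} F_k = (F_{55} - 1) - (F_{19} - 1) = F_{55} - F_{19}.
Computing: F_{55} = 139583862445, F_{19} = 4181, so
Sum = 139583862445 - 4181 = 139583858264.

139583858264


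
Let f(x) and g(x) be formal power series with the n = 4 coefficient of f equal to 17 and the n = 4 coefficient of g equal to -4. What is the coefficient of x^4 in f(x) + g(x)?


Addition of formal power series is termwise.
The coefficient of x^4 in f + g = 17 + -4
= 13

13


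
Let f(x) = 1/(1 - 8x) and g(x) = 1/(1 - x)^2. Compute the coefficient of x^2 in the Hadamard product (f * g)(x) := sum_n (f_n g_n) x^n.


f has coefficients f_k = 8^k. For g = 1/(1 - x)^2 the coefficient is g_k = C(k + 1, 1) = k + 1. The Hadamard coefficient is (f * g)_k = 8^k * (k + 1).
For k = 2: 8^2 * 3 = 64 * 3 = 192.

192


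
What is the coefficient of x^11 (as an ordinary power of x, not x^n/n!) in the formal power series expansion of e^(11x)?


The exponential series is e^y = sum_{k>=0} y^k / k!. Substituting y = 11x gives
e^(11x) = sum_{k>=0} 11^k x^k / k!.
So the coefficient of x^n is a^n/n! with a = 11, n = 11:
11^11 / 11! = 285311670611/39916800 = 25937424601/3628800

25937424601/3628800


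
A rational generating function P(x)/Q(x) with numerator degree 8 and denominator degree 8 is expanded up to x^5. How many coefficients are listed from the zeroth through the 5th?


Expanding up to x^5 gives the coefficients for x^0, x^1, ..., x^5.
That is 5 + 1 = 6 coefficients in total.

6


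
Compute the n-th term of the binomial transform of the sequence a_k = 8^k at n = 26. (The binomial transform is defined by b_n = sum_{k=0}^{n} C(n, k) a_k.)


With a_k = 8^k, b_n = sum_{k=0}^{n} C(n, k) 8^k = (1 + 8)^n by the binomial theorem.
For n = 26: (1 + 8)^26 = 9^26 = 6461081889226673298932241.

6461081889226673298932241


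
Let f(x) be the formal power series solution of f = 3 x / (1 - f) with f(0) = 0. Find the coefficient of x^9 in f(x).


Apply Lagrange inversion: f = 3 x * phi(f) with phi(t) = 1/(1 - t), so
[x^n] f = 3^n * (1/n) [t^(n-1)] phi(t)^n = 3^n * (1/n) [t^(n-1)] (1 - t)^(-n) = 3^n * (1/n) C(2n - 2, n - 1) = 3^n * C_{n-1}.
For n = 9: C_8 = C(16, 8) / 9 = 12870/9 = 1430.
With the 3^9 = 19683 factor, the coefficient is 19683 * 1430 = 28146690.

28146690


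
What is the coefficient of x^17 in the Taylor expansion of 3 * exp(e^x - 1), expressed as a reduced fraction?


exp(e^x - 1) = sum_{k>=0} Bell_k x^k / k!, where Bell_k is the k-th Bell number.
So the coefficient of x^17 is 3 * Bell_17 / 17!.
Computing: Bell_17 = 82864869804 and 17! = 355687428096000, giving
3 * 82864869804/355687428096000 = 255755771/365933568000.

255755771/365933568000


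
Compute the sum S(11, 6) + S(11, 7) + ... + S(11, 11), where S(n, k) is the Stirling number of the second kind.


By definition, S(n, k) counts partitions of an n-set into exactly k nonempty blocks.
Computing row n = 11 for k = 6..11:
S(11, k): 179487, 63987, 11880, 1155, 55, 1
Sum = 256565.

256565


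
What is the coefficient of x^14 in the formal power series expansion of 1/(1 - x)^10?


The negative binomial / multiset identity is
1/(1 - x)^r = sum_{k>=0} C(k + r - 1, r - 1) x^k.
Here r = 10 and k = 14, so the coefficient is
C(14 + 9, 9) = C(23, 9)
= 817190

817190


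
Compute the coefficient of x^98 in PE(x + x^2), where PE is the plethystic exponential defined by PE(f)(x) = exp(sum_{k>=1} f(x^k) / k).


With f(x) = x + x^2, the exponent is sum_{k>=1} (x^k + x^(2k)) / k = -ln(1 - x) - ln(1 - x^2). Exponentiating:
PE(x + x^2) = 1 / ((1 - x)(1 - x^2)).
This is the generating function for partitions of n into parts of size 1 or 2. The number of 2's can be any j in 0..49, and the rest are 1's, so
[x^98] = floor(98/2) + 1 = 50.

50


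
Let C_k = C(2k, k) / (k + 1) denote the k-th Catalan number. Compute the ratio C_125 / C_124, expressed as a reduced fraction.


Using C_k = (2k)! / (k! (k+1)!), the ratio C_{k+1}/C_k simplifies to
C_{k+1}/C_k = [(2k+2)! / ((k+1)! (k+2)!)] * [k! (k+1)! / (2k)!]
 = (2k+2)(2k+1) / ((k+1)(k+2)) = 2(2k+1) / (k+2).
For k = 124: 2(2*124 + 1) / (124 + 2) = 498/126 = 83/21.

83/21


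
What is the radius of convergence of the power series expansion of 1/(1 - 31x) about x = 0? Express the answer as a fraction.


Expanding 1/(1 - 31x) = sum_{k>=0} 31^k x^k, the series converges when |31x| < 1, i.e., |x| < 1/31.
So the radius of convergence is 1/31 = 1/31.

1/31


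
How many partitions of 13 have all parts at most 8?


Using the generating function (1-x)^(-1)(1-x^2)^(-1)...(1-x^8)^(-1),
the coefficient of x^13 counts these restricted partitions.
Result = 89

89


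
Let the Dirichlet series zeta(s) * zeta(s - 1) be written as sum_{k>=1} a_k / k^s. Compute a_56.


Convolution gives a_k = sum_{d | k} d * 1 = sum_{d | k} d = sigma(k), the sum of positive divisors of k.
For k = 56, the divisors are 1, 2, 4, 7, 8, 14, 28, 56, so
sigma(56) = 1 + 2 + 4 + 7 + 8 + 14 + 28 + 56 = 120.

120


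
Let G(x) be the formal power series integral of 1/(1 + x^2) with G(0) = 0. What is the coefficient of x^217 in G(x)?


1/(1 + x^2) = sum_{j>=0} (-1)^j x^(2j). Integrating termwise with G(0) = 0:
G(x) = sum_{j>=0} (-1)^j x^(2j+1) / (2j+1) = arctan(x).
Only odd powers are nonzero. For x^217 write 217 = 2*108 + 1, giving
(-1)^108 / 217 = 1/217 = 1/217.

1/217


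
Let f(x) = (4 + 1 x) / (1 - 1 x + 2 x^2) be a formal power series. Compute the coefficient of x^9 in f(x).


Write f(x) = sum_{k>=0} a_k x^k. Multiplying both sides by 1 - 1 x + 2 x^2 gives
(1 - 1 x + 2 x^2) sum_{k>=0} a_k x^k = 4 + 1 x.
Matching coefficients:
 x^0: a_0 = 4
 x^1: a_1 - 1 a_0 = 1  =>  a_1 = 1*4 + 1 = 5
 x^k (k >= 2): a_k = 1 a_{k-1} - 2 a_{k-2}.
Iterating: a_2 = -3, a_3 = -13, a_4 = -7, a_5 = 19, a_6 = 33, a_7 = -5, a_8 = -71, a_9 = -61.
So the coefficient of x^9 is -61.

-61


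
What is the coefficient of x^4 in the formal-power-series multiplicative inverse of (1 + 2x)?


The inverse is 1/(1 + 2x). Apply the geometric identity 1/(1 - y) = sum_{k>=0} y^k with y = -2x:
1/(1 + 2x) = sum_{k>=0} (-2)^k x^k.
So the coefficient of x^4 is (-2)^4 = 16.

16


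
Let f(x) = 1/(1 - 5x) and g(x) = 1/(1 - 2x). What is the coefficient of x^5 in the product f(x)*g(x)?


The coefficient of x^n in f*g is the Cauchy product: sum_{k=0}^{n} a^k * b^(n-k).
With a=5, b=2, n=5:
sum_{k=0}^{5} 5^k * 2^(5-k)
= 5187

5187


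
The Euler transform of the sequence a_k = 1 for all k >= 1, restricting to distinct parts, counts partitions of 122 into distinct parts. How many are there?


Partitions of 122 into distinct parts can be computed via generating function.
Product (1+x)(1+x^2)(1+x^3)...
The coefficient of x^122 = 2556284

2556284


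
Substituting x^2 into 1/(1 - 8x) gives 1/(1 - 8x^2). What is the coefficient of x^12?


The coefficient of x^(2m) in 1/(1 - 8x^2) is 8^m.
With n = 12 = 2*6, the coefficient is 8^6 = 262144.

262144


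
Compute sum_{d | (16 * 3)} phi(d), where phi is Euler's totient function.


First, 16 * 3 = 48. One classical identity is sum_{d | n} phi(d) = n (each k in [1, n] has a unique gcd with n, and among the k's with gcd(k, n) = n/d there are phi(d) of them). So the sum equals 48. We also verify directly:
Divisors of 48: 1, 2, 3, 4, 6, 8, 12, 16, 24, 48.
phi values: 1, 1, 2, 2, 2, 4, 4, 8, 8, 16.
Sum = 48.

48


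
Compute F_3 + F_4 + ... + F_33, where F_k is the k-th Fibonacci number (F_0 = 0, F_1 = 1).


Use the identity sum_{k=0}^{N} F_k = F_{N+2} - 1 (which follows from F_{k+2} - F_{k+1} = F_k). Then
sum_{k=3}^{33} F_k = (F_{35} - 1) - (F_{4} - 1) = F_{35} - F_{4}.
Computing: F_{35} = 9227465, F_{4} = 3, so
Sum = 9227465 - 3 = 9227462.

9227462


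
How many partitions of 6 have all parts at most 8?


Using the generating function (1-x)^(-1)(1-x^2)^(-1)...(1-x^8)^(-1),
the coefficient of x^6 counts these restricted partitions.
Result = 11

11


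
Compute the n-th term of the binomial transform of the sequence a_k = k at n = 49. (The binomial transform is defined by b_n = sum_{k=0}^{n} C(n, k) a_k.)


With a_k = k, b_n = sum_{k=0}^{n} C(n, k) k. Using k * C(n, k) = n * C(n-1, k-1) gives b_n = n * sum_{k>=1} C(n-1, k-1) = n * 2^(n-1).
For n = 49: 49 * 2^48 = 49 * 281474976710656 = 13792273858822144.

13792273858822144


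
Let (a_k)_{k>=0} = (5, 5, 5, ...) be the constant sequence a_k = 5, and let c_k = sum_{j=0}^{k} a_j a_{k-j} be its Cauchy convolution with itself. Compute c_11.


Since a_j = 5 for all j >= 0, the convolution sum becomes
c_k = sum_{j=0}^{k} 5 * 5 = 25 * (k + 1).
Equivalently, the generating function of (a_k) is 5/(1 - x) and its square is 25/(1 - x)^2 = sum_{k>=0} 25(k + 1) x^k.
For k = 11: 25 * 12 = 300.

300


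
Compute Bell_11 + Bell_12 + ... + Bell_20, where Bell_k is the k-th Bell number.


Recall Bell_k counts set partitions of a k-set (with Bell_0 = 1 by convention).
Bell_11 through Bell_20: 678570, 4213597, 27644437, 190899322, 1382958545, 10480142147, 82864869804, 682076806159, 5832742205057, 51724158235372
Sum = 678570 + 4213597 + 27644437 + 190899322 + 1382958545 + 10480142147 + 82864869804 + 682076806159 + 5832742205057 + 51724158235372 = 58333928653010.

58333928653010


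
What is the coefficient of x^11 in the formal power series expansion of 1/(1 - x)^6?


The expansion 1/(1 - x)^r = sum_{k>=0} C(k + r - 1, r - 1) x^k follows from the multiset / negative-binomial theorem (or from repeated differentiation of the geometric series).
For r = 6 and k = 11:
C(16, 5) = 20922789888000 / (120 * 39916800) = 4368.

4368


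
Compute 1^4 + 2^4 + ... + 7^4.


This power sum has a closed form given by Faulhaber's formula
sum_{k=1}^{m} k^p = (1 / (p + 1)) * sum_{j=0}^{p} C(p + 1, j) B_j m^(p + 1 - j),
but for small m direct computation is fastest:
1 + 16 + 81 + 256 + 625 + 1296 + 2401 = 4676.

4676


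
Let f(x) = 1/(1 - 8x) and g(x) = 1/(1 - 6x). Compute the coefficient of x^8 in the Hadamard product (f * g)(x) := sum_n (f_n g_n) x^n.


f has coefficients f_k = 8^k and g has coefficients g_k = 6^k, so the Hadamard product has coefficient (f*g)_k = 8^k * 6^k = 48^k.
For k = 8: 48^8 = 28179280429056.

28179280429056


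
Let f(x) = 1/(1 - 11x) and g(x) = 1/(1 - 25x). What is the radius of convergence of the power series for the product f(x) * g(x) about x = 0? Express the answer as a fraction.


The radius of 1/(1 - 11x) is 1/11 (nearest singularity at x = 1/11), and the radius of 1/(1 - 25x) is 1/25.
The product f(x)*g(x) = 1/((1 - 11x)(1 - 25x)) has singularities at both 1/11 and 1/25, so its radius of convergence is the distance to the nearest one:
min(1/11, 1/25) = 1/25.

1/25


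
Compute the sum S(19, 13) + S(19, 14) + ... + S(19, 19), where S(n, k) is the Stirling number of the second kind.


By definition, S(n, k) counts partitions of an n-set into exactly k nonempty blocks.
Computing row n = 19 for k = 13..19:
S(19, k): 2892439160, 243577530, 13916778, 527136, 12597, 171, 1
Sum = 3150473373.

3150473373


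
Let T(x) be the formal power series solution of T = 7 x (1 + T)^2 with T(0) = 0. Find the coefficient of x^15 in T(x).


Apply the Lagrange inversion formula: if T = 7 x * phi(T) with phi(t) = (1 + t)^2, then [x^n] T = 7^n * (1/n) [t^(n-1)] phi(t)^n = 7^n * (1/n) [t^(n-1)] (1 + t)^(2n) = 7^n * (1/n) C(2n, n-1).
Using the identity C(2n, n-1) = C(2n, n) * n / (n+1), the unscaled factor equals C(2n, n) / (n+1) = C_n, the n-th Catalan number.
For n = 15: C_15 = C(30, 15) / 16 = 155117520/16 = 9694845.
With the 7^15 = 4747561509943 factor, the coefficient is 4747561509943 * 9694845 = 46026872966863343835.

46026872966863343835


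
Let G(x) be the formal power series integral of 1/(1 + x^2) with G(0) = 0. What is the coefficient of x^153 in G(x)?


1/(1 + x^2) = sum_{j>=0} (-1)^j x^(2j). Integrating termwise with G(0) = 0:
G(x) = sum_{j>=0} (-1)^j x^(2j+1) / (2j+1) = arctan(x).
Only odd powers are nonzero. For x^153 write 153 = 2*76 + 1, giving
(-1)^76 / 153 = 1/153 = 1/153.

1/153


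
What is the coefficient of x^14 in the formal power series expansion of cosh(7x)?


The Maclaurin series is cosh(t) = sum_{m>=0} t^(2m) / (2m)!, so substituting t = 7x, only even powers of x are nonzero, with coefficient of x^(2m) equal to 7^(2m) / (2m)!.
For x^14 the coefficient is 7^14/14! = 678223072849/87178291200 = 13841287201/1779148800.

13841287201/1779148800


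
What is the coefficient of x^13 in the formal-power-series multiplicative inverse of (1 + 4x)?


The inverse is 1/(1 + 4x). Apply the geometric identity 1/(1 - y) = sum_{k>=0} y^k with y = -4x:
1/(1 + 4x) = sum_{k>=0} (-4)^k x^k.
So the coefficient of x^13 is (-4)^13 = -67108864.

-67108864


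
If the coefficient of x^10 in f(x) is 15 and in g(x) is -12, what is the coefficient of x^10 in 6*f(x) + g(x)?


Scalar multiplication scales coefficients: 6 * 15 = 90.
Then add the g coefficient: 90 + -12
= 78

78


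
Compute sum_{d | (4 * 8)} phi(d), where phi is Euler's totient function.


First, 4 * 8 = 32. One classical identity is sum_{d | n} phi(d) = n (each k in [1, n] has a unique gcd with n, and among the k's with gcd(k, n) = n/d there are phi(d) of them). So the sum equals 32. We also verify directly:
Divisors of 32: 1, 2, 4, 8, 16, 32.
phi values: 1, 1, 2, 4, 8, 16.
Sum = 32.

32


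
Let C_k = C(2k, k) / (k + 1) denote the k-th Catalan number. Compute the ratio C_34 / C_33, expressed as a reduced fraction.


Using C_k = (2k)! / (k! (k+1)!), the ratio C_{k+1}/C_k simplifies to
C_{k+1}/C_k = [(2k+2)! / ((k+1)! (k+2)!)] * [k! (k+1)! / (2k)!]
 = (2k+2)(2k+1) / ((k+1)(k+2)) = 2(2k+1) / (k+2).
For k = 33: 2(2*33 + 1) / (33 + 2) = 134/35 = 134/35.

134/35


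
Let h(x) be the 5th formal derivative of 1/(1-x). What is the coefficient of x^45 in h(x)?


Differentiating 5 times: d^5/dx^5 [1/(1-x)] = 5!/(1-x)^6.
The expansion 1/(1-x)^6 = sum_{k>=0} C(k+5, 5) x^k, so the coefficient of x^n in 5!/(1-x)^6 is 5! * C(n+5, 5).
For n = 45: 120 * C(50, 5) = 120 * 2118760 = 254251200

254251200


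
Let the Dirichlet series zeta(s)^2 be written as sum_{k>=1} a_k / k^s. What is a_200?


The Dirichlet convolution of the constant function 1 with itself gives (1 * 1)(k) = sum_{d | k} 1 = d(k), the number of positive divisors of k.
Since zeta(s) = sum_{k>=1} 1/k^s, we have zeta(s)^2 = sum_{k>=1} d(k)/k^s, so a_k = d(k).
For k = 200: the divisors are 1, 2, 4, 5, 8, 10, 20, 25, 40, 50, 100, 200.
Count = 12.

12


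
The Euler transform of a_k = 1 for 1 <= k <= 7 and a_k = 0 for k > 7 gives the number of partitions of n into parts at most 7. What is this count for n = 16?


Partitions of 16 into parts at most 7:
Using generating function (1-x)^(-1)(1-x^2)^(-1)...(1-x^7)^(-1),
the coefficient of x^16 = 164

164


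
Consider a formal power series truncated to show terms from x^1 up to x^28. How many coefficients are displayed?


From x^1 to x^28 inclusive, the count is 28 - 1 + 1 = 28.

28


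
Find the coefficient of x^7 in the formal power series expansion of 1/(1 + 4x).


Write 1/(1 + c x) = 1/(1 - (-c) x) and apply the geometric-series identity
1/(1 - y) = sum_{k>=0} y^k to get 1/(1 + c x) = sum_{k>=0} (-c)^k x^k.
So the coefficient of x^k is (-c)^k = (-1)^k * c^k.
Here c = 4 and k = 7:
(-4)^7 = -1 * 16384 = -16384

-16384


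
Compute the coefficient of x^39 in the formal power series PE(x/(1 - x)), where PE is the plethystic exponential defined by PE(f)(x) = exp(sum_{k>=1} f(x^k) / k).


For f(x) = x/(1 - x) we have
sum_{k>=1} f(x^k) / k = sum_{k>=1} (1/k) * x^k / (1 - x^k) = sum_{k, m >= 1} x^(k m) / k,
which after exponentiating simplifies to
PE(x/(1 - x)) = prod_{k>=1} 1 / (1 - x^k).
This is the generating function for the partition function p(n), so the coefficient of x^39 is p(39).
Computing p(39) by dynamic programming over parts 1, 2, ..., 39: p(39) = 31185.

31185


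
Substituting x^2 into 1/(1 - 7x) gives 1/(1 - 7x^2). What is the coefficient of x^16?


The coefficient of x^(2m) in 1/(1 - 7x^2) is 7^m.
With n = 16 = 2*8, the coefficient is 7^8 = 5764801.

5764801


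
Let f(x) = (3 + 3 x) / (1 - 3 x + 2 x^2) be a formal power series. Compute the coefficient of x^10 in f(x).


Write f(x) = sum_{k>=0} a_k x^k. Multiplying both sides by 1 - 3 x + 2 x^2 gives
(1 - 3 x + 2 x^2) sum_{k>=0} a_k x^k = 3 + 3 x.
Matching coefficients:
 x^0: a_0 = 3
 x^1: a_1 - 3 a_0 = 3  =>  a_1 = 3*3 + 3 = 12
 x^k (k >= 2): a_k = 3 a_{k-1} - 2 a_{k-2}.
Iterating: a_2 = 30, a_3 = 66, a_4 = 138, a_5 = 282, a_6 = 570, a_7 = 1146, a_8 = 2298, a_9 = 4602, a_10 = 9210.
So the coefficient of x^10 is 9210.

9210


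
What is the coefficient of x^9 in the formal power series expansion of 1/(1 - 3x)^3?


The general identity 1/(1 - c x)^r = sum_{k>=0} c^k C(k + r - 1, r - 1) x^k follows by substituting y = c x into 1/(1 - y)^r = sum_{k>=0} C(k + r - 1, r - 1) y^k.
For c = 3, r = 3, k = 9:
3^9 * C(11, 2) = 19683 * 55 = 1082565.

1082565


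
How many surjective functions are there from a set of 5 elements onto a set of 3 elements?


By inclusion-exclusion on which target elements are missed, the number of surjections from an n-set onto a k-set is
surj(n, k) = sum_{j=0}^{k} (-1)^j C(k, j) (k - j)^n.
Equivalently surj(n, k) = k! * S(n, k), where S(n, k) is the Stirling number of the second kind.
For n = 5, k = 3:
S(5, 3) = 25, so
surj = 3! * 25 = 6 * 25 = 150.

150


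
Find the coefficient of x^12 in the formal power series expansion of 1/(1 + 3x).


Write 1/(1 + c x) = 1/(1 - (-c) x) and apply the geometric-series identity
1/(1 - y) = sum_{k>=0} y^k to get 1/(1 + c x) = sum_{k>=0} (-c)^k x^k.
So the coefficient of x^k is (-c)^k = (-1)^k * c^k.
Here c = 3 and k = 12:
(-3)^12 = 1 * 531441 = 531441

531441


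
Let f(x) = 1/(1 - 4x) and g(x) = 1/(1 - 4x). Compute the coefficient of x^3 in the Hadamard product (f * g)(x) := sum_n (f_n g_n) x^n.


f has coefficients f_k = 4^k and g has coefficients g_k = 4^k, so the Hadamard product has coefficient (f*g)_k = 4^k * 4^k = 16^k.
For k = 3: 16^3 = 4096.

4096
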